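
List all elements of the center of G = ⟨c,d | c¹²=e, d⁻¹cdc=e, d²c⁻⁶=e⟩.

An element z ∈ Z(G) iff z commutes with every generator.
For example c⁶ is central: (c⁶)·c = c⁷ = c·(c⁶); (c⁶)·d = d⁻¹ = d·(c⁶).
Whereas c ∉ Z(G) since c·d = cd ≠ c⁵d⁻¹ = d·c.
Checking each of the 24 elements this way gives Z(G) = {e, c⁶}, of order 2.

Answer: {e, c⁶}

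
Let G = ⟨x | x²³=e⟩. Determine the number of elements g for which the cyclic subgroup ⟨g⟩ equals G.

G is cyclic of order 23. An element generates G iff its order is 23, and a cyclic group of order 23 has exactly φ(23) = 22 such elements.

Answer: 22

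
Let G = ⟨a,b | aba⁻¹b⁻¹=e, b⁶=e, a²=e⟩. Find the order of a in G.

Compute successive powers until reaching e:
  a¹ = a, a² = e.
The smallest positive k with aᵏ = e is 2.

Answer: 2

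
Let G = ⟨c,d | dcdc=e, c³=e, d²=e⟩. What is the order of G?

Enumerate words in the generators, reducing via the relations: the distinct elements are
  {c, d, e, cd, c², c²d}.
No further products give new elements, so |G| = 6.

Answer: 6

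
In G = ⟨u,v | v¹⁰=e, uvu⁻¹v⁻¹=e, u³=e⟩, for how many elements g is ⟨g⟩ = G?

G is cyclic of order 30. An element generates G iff its order is 30, and a cyclic group of order 30 has exactly φ(30) = 8 such elements.

Answer: 8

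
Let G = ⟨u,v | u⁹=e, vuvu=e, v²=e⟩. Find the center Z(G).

An element z ∈ Z(G) iff z commutes with every generator.
For example e is central: e·u = u = u·e; e·v = v = v·e.
Whereas u ∉ Z(G) since u·v = uv ≠ u⁸v = v·u.
Checking each of the 18 elements this way gives Z(G) = {e}, of order 1.

Answer: {e}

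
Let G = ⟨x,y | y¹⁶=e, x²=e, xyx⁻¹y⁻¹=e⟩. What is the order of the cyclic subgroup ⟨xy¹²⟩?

|⟨xy¹²⟩| equals the order of xy¹². Compute successive powers until reaching e:
  (xy¹²)¹ = xy¹², (xy¹²)² = y⁸, (xy¹²)³ = xy⁴, (xy¹²)⁴ = e.
The smallest positive k with (xy¹²)ᵏ = e is 4, so |⟨xy¹²⟩| = 4.

Answer: 4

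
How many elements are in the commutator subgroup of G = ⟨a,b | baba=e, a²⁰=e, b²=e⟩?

G' = [G, G] is generated by all commutators. The generator-pair commutators are: [a, b] = a².
The subgroup they normally generate is {e, a², a⁴, a⁶, a⁸, a¹⁰, a¹², a¹⁴, a¹⁶, a¹⁸}, of order 10.
Check: |G/G'| = 40/10 = 4 is the order of the abelianisation.

Answer: 10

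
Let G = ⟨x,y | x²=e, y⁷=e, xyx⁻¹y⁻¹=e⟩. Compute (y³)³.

Compute successive powers of (y³), reducing at each step:
  (y³)²: (y³) · y³ = y⁶
  (y³)³: (y⁶) · y³ = y²

Answer: y²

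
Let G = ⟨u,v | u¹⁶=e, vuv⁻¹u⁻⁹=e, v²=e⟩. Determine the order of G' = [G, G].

G' = [G, G] is generated by all commutators. The generator-pair commutators are: [u, v] = u⁸.
The subgroup they normally generate is {e, u⁸}, of order 2.
Check: |G/G'| = 32/2 = 16 is the order of the abelianisation.

Answer: 2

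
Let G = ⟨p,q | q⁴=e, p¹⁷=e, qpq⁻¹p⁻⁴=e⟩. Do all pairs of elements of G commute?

p·q = pq but q·p = p⁴q, so p·q ≠ q·p and G is not abelian.

Answer: No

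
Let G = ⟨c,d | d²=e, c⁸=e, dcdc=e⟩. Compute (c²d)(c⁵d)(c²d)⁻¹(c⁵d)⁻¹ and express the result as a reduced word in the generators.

[(c²d), (c⁵d)] = (c²d)·(c⁵d)·(c²d)⁻¹·(c⁵d)⁻¹.
  (c²d) · (c⁵d) = c⁵
  (c⁵) · (c²d) = c⁷d
  (c⁷d) · (c⁵d) = c²

Answer: c²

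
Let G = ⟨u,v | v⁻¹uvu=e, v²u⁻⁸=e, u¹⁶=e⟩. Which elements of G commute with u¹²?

⟨u¹²⟩ ⊆ C_G(u¹²) since powers of u¹² commute with u¹²; so |C_G(u¹²)| ≥ |⟨u¹²⟩| = 4.
By orbit–stabilizer, |C_G(u¹²)| = |G| / |conj. class of u¹²| = 32 / 2 = 16.
The 16 elements commuting with u¹² are {e, u, u², u³, u⁴, u⁵, u⁶, u⁷, u⁸, u⁹, u¹⁰, u¹¹, u¹², u¹³, u¹⁴, u¹⁵}.

Answer: {e, u, u², u³, u⁴, u⁵, u⁶, u⁷, u⁸, u⁹, u¹⁰, u¹¹, u¹², u¹³, u¹⁴, u¹⁵}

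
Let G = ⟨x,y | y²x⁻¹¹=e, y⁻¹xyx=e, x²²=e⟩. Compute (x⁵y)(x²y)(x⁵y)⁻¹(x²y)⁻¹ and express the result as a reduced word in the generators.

[(x⁵y), (x²y)] = (x⁵y)·(x²y)·(x⁵y)⁻¹·(x²y)⁻¹.
  (x⁵y) · (x²y) = x¹⁴
  (x¹⁴) · (x⁵y⁻¹) = x⁸y
  (x⁸y) · (x²y⁻¹) = x⁶

Answer: x⁶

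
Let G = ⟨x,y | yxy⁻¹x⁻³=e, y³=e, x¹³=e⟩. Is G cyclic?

Every cyclic group is abelian. But x·y = xy while y·x = x³y, so x·y ≠ y·x and G is not abelian. Hence G is not cyclic.

Answer: No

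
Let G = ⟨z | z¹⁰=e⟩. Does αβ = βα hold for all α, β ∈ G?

G has a single generator, so G is cyclic and hence abelian.

Answer: Yes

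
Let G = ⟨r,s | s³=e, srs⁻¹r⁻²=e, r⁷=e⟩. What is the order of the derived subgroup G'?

G' = [G, G] is generated by all commutators. The generator-pair commutators are: [r, s] = r⁶.
The subgroup they normally generate is {e, r, r², r³, r⁴, r⁵, r⁶}, of order 7.
Check: |G/G'| = 21/7 = 3 is the order of the abelianisation.

Answer: 7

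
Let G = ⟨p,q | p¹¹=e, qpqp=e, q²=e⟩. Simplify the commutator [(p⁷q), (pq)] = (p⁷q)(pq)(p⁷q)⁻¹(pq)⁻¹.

[(p⁷q), (pq)] = (p⁷q)·(pq)·(p⁷q)⁻¹·(pq)⁻¹.
  (p⁷q) · (pq) = p⁶
  (p⁶) · (p⁷q) = p²q
  (p²q) · (pq) = p

Answer: p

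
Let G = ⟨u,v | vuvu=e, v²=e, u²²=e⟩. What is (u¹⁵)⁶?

Compute successive powers of (u¹⁵), reducing at each step:
  (u¹⁵)²: (u¹⁵) · u¹⁵ = u⁸
  (u¹⁵)³: (u⁸) · u¹⁵ = u
  (u¹⁵)⁴: u · u¹⁵ = u¹⁶
  (u¹⁵)⁵: (u¹⁶) · u¹⁵ = u⁹
  (u¹⁵)⁶: (u⁹) · u¹⁵ = u²

Answer: u²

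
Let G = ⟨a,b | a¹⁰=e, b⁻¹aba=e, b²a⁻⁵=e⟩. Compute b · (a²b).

Compute b · (a²b) by multiplying left to right and reducing via the relations at each step:
  b · a² = a³b⁻¹
  (a³b⁻¹) · b = a³

Answer: a³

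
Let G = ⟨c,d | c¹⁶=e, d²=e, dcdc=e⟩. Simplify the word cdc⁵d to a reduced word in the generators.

Multiply left to right, reducing at each step:
  c · d = cd
  (cd) · c⁵ = c¹²d
  (c¹²d) · d = c¹²

Answer: c¹²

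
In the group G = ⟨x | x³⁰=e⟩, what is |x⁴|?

Compute successive powers until reaching e:
  (x⁴)¹ = x⁴, (x⁴)² = x⁸, (x⁴)³ = x¹², (x⁴)⁴ = x¹⁶, (x⁴)⁵ = x²⁰, (x⁴)⁶ = x²⁴, (x⁴)⁷ = x²⁸, (x⁴)⁸ = x², (x⁴)⁹ = x⁶, (x⁴)¹⁰ = x¹⁰, (x⁴)¹¹ = x¹⁴, (x⁴)¹² = x¹⁸, (x⁴)¹³ = x²², (x⁴)¹⁴ = x²⁶, (x⁴)¹⁵ = e.
The smallest positive k with (x⁴)ᵏ = e is 15.

Answer: 15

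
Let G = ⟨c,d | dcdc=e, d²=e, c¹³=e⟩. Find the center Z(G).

An element z ∈ Z(G) iff z commutes with every generator.
For example e is central: e·c = c = c·e; e·d = d = d·e.
Whereas c ∉ Z(G) since c·d = cd ≠ c¹²d = d·c.
Checking each of the 26 elements this way gives Z(G) = {e}, of order 1.

Answer: {e}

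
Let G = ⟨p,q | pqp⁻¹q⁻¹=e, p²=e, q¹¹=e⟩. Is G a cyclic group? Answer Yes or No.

|G| = 22. The element pq has order 22 (its powers give 22 distinct elements), so ⟨pq⟩ = G and G is cyclic.

Answer: Yes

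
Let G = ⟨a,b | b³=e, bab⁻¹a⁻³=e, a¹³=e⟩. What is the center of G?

An element z ∈ Z(G) iff z commutes with every generator.
For example e is central: e·a = a = a·e; e·b = b = b·e.
Whereas a ∉ Z(G) since a·b = ab ≠ a³b = b·a.
Checking each of the 39 elements this way gives Z(G) = {e}, of order 1.

Answer: {e}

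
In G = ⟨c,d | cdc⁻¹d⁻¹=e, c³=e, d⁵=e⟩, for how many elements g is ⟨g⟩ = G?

G is cyclic of order 15. An element generates G iff its order is 15, and a cyclic group of order 15 has exactly φ(15) = 8 such elements.

Answer: 8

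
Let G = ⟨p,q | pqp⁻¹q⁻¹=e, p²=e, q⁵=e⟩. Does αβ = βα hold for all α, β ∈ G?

Each pair of generators commutes: p·q = pq = q·p. Since the generators pairwise commute, every element of G commutes with every other, so G is abelian.

Answer: Yes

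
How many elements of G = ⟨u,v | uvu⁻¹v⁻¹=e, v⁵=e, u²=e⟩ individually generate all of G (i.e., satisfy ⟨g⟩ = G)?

G is cyclic of order 10. An element generates G iff its order is 10, and a cyclic group of order 10 has exactly φ(10) = 4 such elements.

Answer: 4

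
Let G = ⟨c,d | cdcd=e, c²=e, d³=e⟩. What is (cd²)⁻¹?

The order of (cd²) is 2 (smallest k with (cd²)ᵏ = e), so (cd²)⁻¹ = (cd²)¹ = cd².
Check: (cd²) · (cd²) → (cd²) · c = d;   d · d² = e, giving e as required.

Answer: cd²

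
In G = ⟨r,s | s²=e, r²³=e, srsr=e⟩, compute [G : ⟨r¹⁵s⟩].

First find ord(r¹⁵s) by computing successive powers:
  (r¹⁵s)¹ = r¹⁵s, (r¹⁵s)² = e.
So |⟨r¹⁵s⟩| = ord(r¹⁵s) = 2. With |G| = 46, by Lagrange [G : ⟨r¹⁵s⟩] = 46/2 = 23.

Answer: 23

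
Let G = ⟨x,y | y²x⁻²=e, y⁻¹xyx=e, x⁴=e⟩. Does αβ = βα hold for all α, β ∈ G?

x·y = xy but y·x = xy⁻¹, so x·y ≠ y·x and G is not abelian.

Answer: No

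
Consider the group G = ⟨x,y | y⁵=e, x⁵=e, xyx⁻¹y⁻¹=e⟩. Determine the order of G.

Enumerate words in the generators, reducing via the relations: the distinct elements are
  {e, x, y, xy, x², x³, x⁴, y², y³, y⁴, xy², xy³, xy⁴, x²y, x³y, x⁴y, x²y², x²y³, x²y⁴, x³y², x³y³, x³y⁴, x⁴y², x⁴y³, x⁴y⁴}.
No further products give new elements, so |G| = 25.

Answer: 25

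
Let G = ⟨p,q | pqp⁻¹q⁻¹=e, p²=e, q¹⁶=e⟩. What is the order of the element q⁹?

Compute successive powers until reaching e:
  (q⁹)¹ = q⁹, (q⁹)² = q², (q⁹)³ = q¹¹, (q⁹)⁴ = q⁴, (q⁹)⁵ = q¹³, (q⁹)⁶ = q⁶, (q⁹)⁷ = q¹⁵, (q⁹)⁸ = q⁸, (q⁹)⁹ = q, (q⁹)¹⁰ = q¹⁰, (q⁹)¹¹ = q³, (q⁹)¹² = q¹², (q⁹)¹³ = q⁵, (q⁹)¹⁴ = q¹⁴, (q⁹)¹⁵ = q⁷, (q⁹)¹⁶ = e.
The smallest positive k with (q⁹)ᵏ = e is 16.

Answer: 16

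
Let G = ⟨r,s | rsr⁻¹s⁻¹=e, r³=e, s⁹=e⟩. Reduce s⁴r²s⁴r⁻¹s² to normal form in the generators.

Multiply left to right, reducing at each step:
  (s⁴) · r² = r²s⁴
  (r²s⁴) · s⁴ = r²s⁸
  (r²s⁸) · r⁻¹ = rs⁸
  (rs⁸) · s² = rs

Answer: rs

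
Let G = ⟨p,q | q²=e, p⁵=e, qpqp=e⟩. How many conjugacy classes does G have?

The conjugacy classes (representative and size) are:
  [e] (size 1), [p] (size 2), [p²] (size 2), [q] (size 5).
Class equation: 1 + 2 + 2 + 5 = 10 = |G|. So G has 4 conjugacy classes.

Answer: 4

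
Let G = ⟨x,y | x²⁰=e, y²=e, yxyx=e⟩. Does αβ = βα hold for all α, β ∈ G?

x·y = xy but y·x = x¹⁹y, so x·y ≠ y·x and G is not abelian.

Answer: No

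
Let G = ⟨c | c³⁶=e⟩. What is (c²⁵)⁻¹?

The order of (c²⁵) is 36 (smallest k with (c²⁵)ᵏ = e), so (c²⁵)⁻¹ = (c²⁵)³⁵ = c¹¹.
Check: (c²⁵) · (c¹¹) → (c²⁵) · c¹¹ = e, giving e as required.

Answer: c¹¹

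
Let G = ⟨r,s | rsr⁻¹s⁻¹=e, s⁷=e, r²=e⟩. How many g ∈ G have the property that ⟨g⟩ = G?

G is cyclic of order 14. An element generates G iff its order is 14, and a cyclic group of order 14 has exactly φ(14) = 6 such elements.

Answer: 6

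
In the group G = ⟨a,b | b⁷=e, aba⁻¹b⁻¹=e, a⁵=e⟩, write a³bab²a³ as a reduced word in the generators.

Multiply left to right, reducing at each step:
  (a³) · b = a³b
  (a³b) · a = a⁴b
  (a⁴b) · b² = a⁴b³
  (a⁴b³) · a³ = a²b³

Answer: a²b³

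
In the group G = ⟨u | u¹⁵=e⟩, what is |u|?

Compute successive powers until reaching e:
  u¹ = u, u² = u², u³ = u³, u⁴ = u⁴, u⁵ = u⁵, u⁶ = u⁶, u⁷ = u⁷, u⁸ = u⁸, u⁹ = u⁹, u¹⁰ = u¹⁰, u¹¹ = u¹¹, u¹² = u¹², u¹³ = u¹³, u¹⁴ = u¹⁴, u¹⁵ = e.
The smallest positive k with uᵏ = e is 15.

Answer: 15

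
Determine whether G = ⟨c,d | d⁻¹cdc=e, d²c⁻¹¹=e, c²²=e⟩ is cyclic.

Every cyclic group is abelian. But c·d = cd while d·c = c¹⁰d⁻¹, so c·d ≠ d·c and G is not abelian. Hence G is not cyclic.

Answer: No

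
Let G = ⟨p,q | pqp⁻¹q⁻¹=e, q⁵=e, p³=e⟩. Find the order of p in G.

Compute successive powers until reaching e:
  p¹ = p, p² = p², p³ = e.
The smallest positive k with pᵏ = e is 3.

Answer: 3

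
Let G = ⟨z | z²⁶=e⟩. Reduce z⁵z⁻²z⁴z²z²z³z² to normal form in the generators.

Multiply left to right, reducing at each step:
  (z⁵) · z⁻² = z³
  (z³) · z⁴ = z⁷
  (z⁷) · z² = z⁹
  (z⁹) · z² = z¹¹
  (z¹¹) · z³ = z¹⁴
  (z¹⁴) · z² = z¹⁶

Answer: z¹⁶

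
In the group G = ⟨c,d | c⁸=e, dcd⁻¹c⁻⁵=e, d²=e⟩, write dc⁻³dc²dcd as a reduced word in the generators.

Multiply left to right, reducing at each step:
  d · c⁻³ = cd
  (cd) · d = c
  c · c² = c³
  (c³) · d = c³d
  (c³d) · c = d
  d · d = e

Answer: e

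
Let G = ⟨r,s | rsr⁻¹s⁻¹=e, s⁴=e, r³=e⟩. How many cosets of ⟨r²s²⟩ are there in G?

First find ord(r²s²) by computing successive powers:
  (r²s²)¹ = r²s², (r²s²)² = r, (r²s²)³ = s², (r²s²)⁴ = r², (r²s²)⁵ = rs², (r²s²)⁶ = e.
So |⟨r²s²⟩| = ord(r²s²) = 6. With |G| = 12, by Lagrange [G : ⟨r²s²⟩] = 12/6 = 2.

Answer: 2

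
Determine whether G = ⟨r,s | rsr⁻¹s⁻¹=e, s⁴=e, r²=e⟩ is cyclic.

|G| = 8, but the maximum element order in G is 4 < 8. No single element generates all of G, so G is not cyclic.

Answer: No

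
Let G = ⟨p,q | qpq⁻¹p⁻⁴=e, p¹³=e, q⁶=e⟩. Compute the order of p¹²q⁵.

Compute successive powers until reaching e:
  (p¹²q⁵)¹ = p¹²q⁵, (p¹²q⁵)² = p²q⁴, (p¹²q⁵)³ = p⁶q³, (p¹²q⁵)⁴ = p⁷q², (p¹²q⁵)⁵ = p⁴q, (p¹²q⁵)⁶ = e.
The smallest positive k with (p¹²q⁵)ᵏ = e is 6.

Answer: 6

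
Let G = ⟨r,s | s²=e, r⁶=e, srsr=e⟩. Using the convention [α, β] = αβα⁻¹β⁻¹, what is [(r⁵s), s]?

[(r⁵s), s] = (r⁵s)·s·(r⁵s)⁻¹·s⁻¹.
  (r⁵s) · s = r⁵
  (r⁵) · (r⁵s) = r⁴s
  (r⁴s) · s = r⁴

Answer: r⁴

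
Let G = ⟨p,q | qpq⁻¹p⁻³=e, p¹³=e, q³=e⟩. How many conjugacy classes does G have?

The conjugacy classes (representative and size) are:
  [e] (size 1), [p] (size 3), [p⁵] (size 3), [p¹⁰] (size 3), [p⁸] (size 3), [p¹⁰q] (size 13), [p⁷q²] (size 13).
Class equation: 1 + 3 + 3 + 3 + 3 + 13 + 13 = 39 = |G|. So G has 7 conjugacy classes.

Answer: 7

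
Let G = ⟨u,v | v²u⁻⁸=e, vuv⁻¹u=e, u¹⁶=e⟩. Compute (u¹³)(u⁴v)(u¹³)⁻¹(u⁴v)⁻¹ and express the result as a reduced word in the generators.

[(u¹³), (u⁴v)] = (u¹³)·(u⁴v)·(u¹³)⁻¹·(u⁴v)⁻¹.
  (u¹³) · (u⁴v) = uv
  (uv) · (u³) = u⁶v⁻¹
  (u⁶v⁻¹) · (u⁴v⁻¹) = u¹⁰

Answer: u¹⁰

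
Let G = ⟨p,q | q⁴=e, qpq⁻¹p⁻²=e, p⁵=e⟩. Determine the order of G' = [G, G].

G' = [G, G] is generated by all commutators. The generator-pair commutators are: [p, q] = p⁴.
The subgroup they normally generate is {e, p, p², p³, p⁴}, of order 5.
Check: |G/G'| = 20/5 = 4 is the order of the abelianisation.

Answer: 5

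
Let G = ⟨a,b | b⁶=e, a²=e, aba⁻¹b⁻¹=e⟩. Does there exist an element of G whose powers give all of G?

|G| = 12, but the maximum element order in G is 6 < 12. No single element generates all of G, so G is not cyclic.

Answer: No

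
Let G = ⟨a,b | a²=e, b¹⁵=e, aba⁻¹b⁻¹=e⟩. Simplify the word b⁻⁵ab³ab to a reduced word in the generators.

Multiply left to right, reducing at each step:
  (b¹⁰) · a = ab¹⁰
  (ab¹⁰) · b³ = ab¹³
  (ab¹³) · a = b¹³
  (b¹³) · b = b¹⁴

Answer: b¹⁴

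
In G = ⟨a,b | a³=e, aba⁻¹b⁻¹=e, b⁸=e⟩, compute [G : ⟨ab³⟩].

First find ord(ab³) by computing successive powers:
  (ab³)¹ = ab³, (ab³)² = a²b⁶, (ab³)³ = b, (ab³)⁴ = ab⁴, (ab³)⁵ = a²b⁷, (ab³)⁶ = b², (ab³)⁷ = ab⁵, (ab³)⁸ = a², (ab³)⁹ = b³, (ab³)¹⁰ = ab⁶, (ab³)¹¹ = a²b, (ab³)¹² = b⁴, (ab³)¹³ = ab⁷, (ab³)¹⁴ = a²b², (ab³)¹⁵ = b⁵, (ab³)¹⁶ = a, (ab³)¹⁷ = a²b³, (ab³)¹⁸ = b⁶, (ab³)¹⁹ = ab, (ab³)²⁰ = a²b⁴, (ab³)²¹ = b⁷, (ab³)²² = ab², (ab³)²³ = a²b⁵, (ab³)²⁴ = e.
So |⟨ab³⟩| = ord(ab³) = 24. With |G| = 24, by Lagrange [G : ⟨ab³⟩] = 24/24 = 1.

Answer: 1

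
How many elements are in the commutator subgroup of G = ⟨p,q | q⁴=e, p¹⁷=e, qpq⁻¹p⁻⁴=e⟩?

G' = [G, G] is generated by all commutators. The generator-pair commutators are: [p, q] = p¹⁴.
The subgroup they normally generate is {e, p, p², p³, p⁴, p⁵, p⁶, p⁷, p⁸, p⁹, p¹⁰, p¹¹, p¹², p¹³, p¹⁴, p¹⁵, p¹⁶}, of order 17.
Check: |G/G'| = 68/17 = 4 is the order of the abelianisation.

Answer: 17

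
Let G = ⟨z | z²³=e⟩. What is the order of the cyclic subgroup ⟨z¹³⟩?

|⟨z¹³⟩| equals the order of z¹³. Compute successive powers until reaching e:
  (z¹³)¹ = z¹³, (z¹³)² = z³, (z¹³)³ = z¹⁶, (z¹³)⁴ = z⁶, (z¹³)⁵ = z¹⁹, (z¹³)⁶ = z⁹, (z¹³)⁷ = z²², (z¹³)⁸ = z¹², (z¹³)⁹ = z², (z¹³)¹⁰ = z¹⁵, (z¹³)¹¹ = z⁵, (z¹³)¹² = z¹⁸, (z¹³)¹³ = z⁸, (z¹³)¹⁴ = z²¹, (z¹³)¹⁵ = z¹¹, (z¹³)¹⁶ = z, (z¹³)¹⁷ = z¹⁴, (z¹³)¹⁸ = z⁴, (z¹³)¹⁹ = z¹⁷, (z¹³)²⁰ = z⁷, (z¹³)²¹ = z²⁰, (z¹³)²² = z¹⁰, (z¹³)²³ = e.
The smallest positive k with (z¹³)ᵏ = e is 23, so |⟨z¹³⟩| = 23.

Answer: 23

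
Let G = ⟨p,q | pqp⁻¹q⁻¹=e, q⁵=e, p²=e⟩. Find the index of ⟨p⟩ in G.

First find ord(p) by computing successive powers:
  p¹ = p, p² = e.
So |⟨p⟩| = ord(p) = 2. With |G| = 10, by Lagrange [G : ⟨p⟩] = 10/2 = 5.

Answer: 5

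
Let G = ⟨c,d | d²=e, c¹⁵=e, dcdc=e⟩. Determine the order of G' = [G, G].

G' = [G, G] is generated by all commutators. The generator-pair commutators are: [c, d] = c².
The subgroup they normally generate is {e, c, c², c³, c⁴, c⁵, c⁶, c⁷, c⁸, c⁹, c¹⁰, c¹¹, c¹², c¹³, c¹⁴}, of order 15.
Check: |G/G'| = 30/15 = 2 is the order of the abelianisation.

Answer: 15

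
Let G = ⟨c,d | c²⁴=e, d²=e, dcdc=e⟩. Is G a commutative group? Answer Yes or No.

c·d = cd but d·c = c²³d, so c·d ≠ d·c and G is not abelian.

Answer: No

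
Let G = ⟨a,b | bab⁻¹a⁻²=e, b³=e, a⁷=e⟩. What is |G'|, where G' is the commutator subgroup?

G' = [G, G] is generated by all commutators. The generator-pair commutators are: [a, b] = a⁶.
The subgroup they normally generate is {e, a, a², a³, a⁴, a⁵, a⁶}, of order 7.
Check: |G/G'| = 21/7 = 3 is the order of the abelianisation.

Answer: 7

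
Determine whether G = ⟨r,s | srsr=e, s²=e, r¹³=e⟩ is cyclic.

Every cyclic group is abelian. But r·s = rs while s·r = r¹²s, so r·s ≠ s·r and G is not abelian. Hence G is not cyclic.

Answer: No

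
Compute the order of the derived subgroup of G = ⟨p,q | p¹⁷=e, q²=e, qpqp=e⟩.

G' = [G, G] is generated by all commutators. The generator-pair commutators are: [p, q] = p².
The subgroup they normally generate is {e, p, p², p³, p⁴, p⁵, p⁶, p⁷, p⁸, p⁹, p¹⁰, p¹¹, p¹², p¹³, p¹⁴, p¹⁵, p¹⁶}, of order 17.
Check: |G/G'| = 34/17 = 2 is the order of the abelianisation.

Answer: 17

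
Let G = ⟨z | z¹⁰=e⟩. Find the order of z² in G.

Compute successive powers until reaching e:
  (z²)¹ = z², (z²)² = z⁴, (z²)³ = z⁶, (z²)⁴ = z⁸, (z²)⁵ = e.
The smallest positive k with (z²)ᵏ = e is 5.

Answer: 5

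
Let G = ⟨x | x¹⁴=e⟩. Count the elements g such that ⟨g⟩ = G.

G is cyclic of order 14. An element generates G iff its order is 14, and a cyclic group of order 14 has exactly φ(14) = 6 such elements.

Answer: 6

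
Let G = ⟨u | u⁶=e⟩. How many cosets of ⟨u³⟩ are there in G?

First find ord(u³) by computing successive powers:
  (u³)¹ = u³, (u³)² = e.
So |⟨u³⟩| = ord(u³) = 2. With |G| = 6, by Lagrange [G : ⟨u³⟩] = 6/2 = 3.

Answer: 3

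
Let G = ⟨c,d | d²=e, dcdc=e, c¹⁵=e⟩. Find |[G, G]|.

G' = [G, G] is generated by all commutators. The generator-pair commutators are: [c, d] = c².
The subgroup they normally generate is {e, c, c², c³, c⁴, c⁵, c⁶, c⁷, c⁸, c⁹, c¹⁰, c¹¹, c¹², c¹³, c¹⁴}, of order 15.
Check: |G/G'| = 30/15 = 2 is the order of the abelianisation.

Answer: 15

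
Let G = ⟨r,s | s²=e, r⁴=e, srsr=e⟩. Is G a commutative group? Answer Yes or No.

r·s = rs but s·r = r³s, so r·s ≠ s·r and G is not abelian.

Answer: No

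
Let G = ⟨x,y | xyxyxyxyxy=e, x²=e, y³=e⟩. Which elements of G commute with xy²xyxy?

⟨xy²xyxy⟩ ⊆ C_G(xy²xyxy) since powers of xy²xyxy commute with xy²xyxy; so |C_G(xy²xyxy)| ≥ |⟨xy²xyxy⟩| = 3.
By orbit–stabilizer, |C_G(xy²xyxy)| = |G| / |conj. class of xy²xyxy| = 60 / 20 = 3.
The 3 elements commuting with xy²xyxy are {e, xy²xyxy, y²xy²xyx}.

Answer: {e, xy²xyxy, y²xy²xyx}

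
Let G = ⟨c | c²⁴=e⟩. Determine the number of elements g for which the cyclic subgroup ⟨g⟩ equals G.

G is cyclic of order 24. An element generates G iff its order is 24, and a cyclic group of order 24 has exactly φ(24) = 8 such elements.

Answer: 8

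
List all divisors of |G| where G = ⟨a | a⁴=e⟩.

|G| = 4 = 2². By Lagrange's theorem the order of any subgroup divides 4; the divisors of 4 are 1, 2, 4.

Answer: 1, 2, 4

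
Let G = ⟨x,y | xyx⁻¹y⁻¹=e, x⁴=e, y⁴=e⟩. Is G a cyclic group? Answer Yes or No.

|G| = 16, but the maximum element order in G is 4 < 16. No single element generates all of G, so G is not cyclic.

Answer: No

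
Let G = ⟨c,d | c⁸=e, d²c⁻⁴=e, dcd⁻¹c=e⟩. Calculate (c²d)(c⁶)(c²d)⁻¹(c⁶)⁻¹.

[(c²d), (c⁶)] = (c²d)·(c⁶)·(c²d)⁻¹·(c⁶)⁻¹.
  (c²d) · (c⁶) = d⁻¹
  (d⁻¹) · (c²d⁻¹) = c²
  (c²) · (c²) = c⁴

Answer: c⁴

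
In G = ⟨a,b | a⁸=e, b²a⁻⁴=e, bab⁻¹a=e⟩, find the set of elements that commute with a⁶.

⟨a⁶⟩ ⊆ C_G(a⁶) since powers of a⁶ commute with a⁶; so |C_G(a⁶)| ≥ |⟨a⁶⟩| = 4.
By orbit–stabilizer, |C_G(a⁶)| = |G| / |conj. class of a⁶| = 16 / 2 = 8.
The 8 elements commuting with a⁶ are {e, a, a², a³, a⁴, a⁵, a⁶, a⁷}.

Answer: {e, a, a², a³, a⁴, a⁵, a⁶, a⁷}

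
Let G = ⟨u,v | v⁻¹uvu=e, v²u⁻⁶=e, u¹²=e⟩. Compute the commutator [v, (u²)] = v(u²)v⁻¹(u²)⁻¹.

[v, (u²)] = v·(u²)·v⁻¹·(u²)⁻¹.
  v · (u²) = u⁴v⁻¹
  (u⁴v⁻¹) · (v⁻¹) = u¹⁰
  (u¹⁰) · (u¹⁰) = u⁸

Answer: u⁸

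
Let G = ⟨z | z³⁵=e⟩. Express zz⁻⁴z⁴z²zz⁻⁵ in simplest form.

Multiply left to right, reducing at each step:
  z · z⁻⁴ = z³²
  (z³²) · z⁴ = z
  z · z² = z³
  (z³) · z = z⁴
  (z⁴) · z⁻⁵ = z³⁴

Answer: z³⁴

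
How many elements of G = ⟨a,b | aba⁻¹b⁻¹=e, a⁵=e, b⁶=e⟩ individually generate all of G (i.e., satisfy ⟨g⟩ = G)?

G is cyclic of order 30. An element generates G iff its order is 30, and a cyclic group of order 30 has exactly φ(30) = 8 such elements.

Answer: 8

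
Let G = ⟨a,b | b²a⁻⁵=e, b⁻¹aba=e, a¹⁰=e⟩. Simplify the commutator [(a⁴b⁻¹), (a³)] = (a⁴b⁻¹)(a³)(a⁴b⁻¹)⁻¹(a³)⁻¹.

[(a⁴b⁻¹), (a³)] = (a⁴b⁻¹)·(a³)·(a⁴b⁻¹)⁻¹·(a³)⁻¹.
  (a⁴b⁻¹) · (a³) = ab⁻¹
  (ab⁻¹) · (a⁴b) = a⁷
  (a⁷) · (a⁷) = a⁴

Answer: a⁴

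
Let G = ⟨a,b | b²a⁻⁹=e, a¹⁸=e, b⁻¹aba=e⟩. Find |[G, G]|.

G' = [G, G] is generated by all commutators. The generator-pair commutators are: [a, b] = a².
The subgroup they normally generate is {e, a², a⁴, a⁶, a⁸, a¹⁰, a¹², a¹⁴, a¹⁶}, of order 9.
Check: |G/G'| = 36/9 = 4 is the order of the abelianisation.

Answer: 9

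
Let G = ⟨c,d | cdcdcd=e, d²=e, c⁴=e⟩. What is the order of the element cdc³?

Compute successive powers until reaching e:
  (cdc³)¹ = cdc³, (cdc³)² = e.
The smallest positive k with (cdc³)ᵏ = e is 2.

Answer: 2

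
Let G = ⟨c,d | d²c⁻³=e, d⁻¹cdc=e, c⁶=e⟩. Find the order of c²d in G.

Compute successive powers until reaching e:
  (c²d)¹ = c²d, (c²d)² = c³, (c²d)³ = c²d⁻¹, (c²d)⁴ = e.
The smallest positive k with (c²d)ᵏ = e is 4.

Answer: 4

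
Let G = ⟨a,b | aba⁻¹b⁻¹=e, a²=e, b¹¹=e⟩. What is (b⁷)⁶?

Compute successive powers of (b⁷), reducing at each step:
  (b⁷)²: (b⁷) · b⁷ = b³
  (b⁷)³: (b³) · b⁷ = b¹⁰
  (b⁷)⁴: (b¹⁰) · b⁷ = b⁶
  (b⁷)⁵: (b⁶) · b⁷ = b²
  (b⁷)⁶: (b²) · b⁷ = b⁹

Answer: b⁹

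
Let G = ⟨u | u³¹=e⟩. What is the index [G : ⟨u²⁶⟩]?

First find ord(u²⁶) by computing successive powers:
  (u²⁶)¹ = u²⁶, (u²⁶)² = u²¹, (u²⁶)³ = u¹⁶, (u²⁶)⁴ = u¹¹, (u²⁶)⁵ = u⁶, (u²⁶)⁶ = u, (u²⁶)⁷ = u²⁷, (u²⁶)⁸ = u²², (u²⁶)⁹ = u¹⁷, (u²⁶)¹⁰ = u¹², (u²⁶)¹¹ = u⁷, (u²⁶)¹² = u², (u²⁶)¹³ = u²⁸, (u²⁶)¹⁴ = u²³, (u²⁶)¹⁵ = u¹⁸, (u²⁶)¹⁶ = u¹³, (u²⁶)¹⁷ = u⁸, (u²⁶)¹⁸ = u³, (u²⁶)¹⁹ = u²⁹, (u²⁶)²⁰ = u²⁴, (u²⁶)²¹ = u¹⁹, (u²⁶)²² = u¹⁴, (u²⁶)²³ = u⁹, (u²⁶)²⁴ = u⁴, (u²⁶)²⁵ = u³⁰, (u²⁶)²⁶ = u²⁵, (u²⁶)²⁷ = u²⁰, (u²⁶)²⁸ = u¹⁵, (u²⁶)²⁹ = u¹⁰, (u²⁶)³⁰ = u⁵, (u²⁶)³¹ = e.
So |⟨u²⁶⟩| = ord(u²⁶) = 31. With |G| = 31, by Lagrange [G : ⟨u²⁶⟩] = 31/31 = 1.

Answer: 1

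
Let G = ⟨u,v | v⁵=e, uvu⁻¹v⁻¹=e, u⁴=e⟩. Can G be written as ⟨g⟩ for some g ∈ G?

|G| = 20. The element uv has order 20 (its powers give 20 distinct elements), so ⟨uv⟩ = G and G is cyclic.

Answer: Yes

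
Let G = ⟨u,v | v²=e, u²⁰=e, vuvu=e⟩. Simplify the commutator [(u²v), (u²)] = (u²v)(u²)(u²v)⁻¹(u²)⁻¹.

[(u²v), (u²)] = (u²v)·(u²)·(u²v)⁻¹·(u²)⁻¹.
  (u²v) · (u²) = v
  v · (u²v) = u¹⁸
  (u¹⁸) · (u¹⁸) = u¹⁶

Answer: u¹⁶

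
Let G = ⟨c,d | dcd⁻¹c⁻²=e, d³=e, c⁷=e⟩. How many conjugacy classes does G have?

The conjugacy classes (representative and size) are:
  [e] (size 1), [c²] (size 3), [c⁵] (size 3), [d] (size 7), [d²] (size 7).
Class equation: 1 + 3 + 3 + 7 + 7 = 21 = |G|. So G has 5 conjugacy classes.

Answer: 5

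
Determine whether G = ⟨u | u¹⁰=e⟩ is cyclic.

|G| = 10. The element u has order 10 (its powers give 10 distinct elements), so ⟨u⟩ = G and G is cyclic.

Answer: Yes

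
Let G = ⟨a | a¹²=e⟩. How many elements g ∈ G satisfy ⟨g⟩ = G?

G is cyclic of order 12. An element generates G iff its order is 12, and a cyclic group of order 12 has exactly φ(12) = 4 such elements.

Answer: 4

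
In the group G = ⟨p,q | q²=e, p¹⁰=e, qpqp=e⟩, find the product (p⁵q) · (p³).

Compute (p⁵q) · (p³) by multiplying left to right and reducing via the relations at each step:
  (p⁵q) · p³ = p²q

Answer: p²q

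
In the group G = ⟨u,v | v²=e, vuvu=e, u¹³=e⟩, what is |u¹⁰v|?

Compute successive powers until reaching e:
  (u¹⁰v)¹ = u¹⁰v, (u¹⁰v)² = e.
The smallest positive k with (u¹⁰v)ᵏ = e is 2.

Answer: 2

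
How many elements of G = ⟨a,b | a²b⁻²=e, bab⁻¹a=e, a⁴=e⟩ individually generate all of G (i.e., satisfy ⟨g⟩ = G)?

⟨g⟩ = G would require ord(g) = |G| = 8, but the maximum element order in G is 4 < 8. So G is not cyclic and no single element generates it: the count is 0.

Answer: 0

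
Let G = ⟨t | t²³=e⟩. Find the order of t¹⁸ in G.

Compute successive powers until reaching e:
  (t¹⁸)¹ = t¹⁸, (t¹⁸)² = t¹³, (t¹⁸)³ = t⁸, (t¹⁸)⁴ = t³, (t¹⁸)⁵ = t²¹, (t¹⁸)⁶ = t¹⁶, (t¹⁸)⁷ = t¹¹, (t¹⁸)⁸ = t⁶, (t¹⁸)⁹ = t, (t¹⁸)¹⁰ = t¹⁹, (t¹⁸)¹¹ = t¹⁴, (t¹⁸)¹² = t⁹, (t¹⁸)¹³ = t⁴, (t¹⁸)¹⁴ = t²², (t¹⁸)¹⁵ = t¹⁷, (t¹⁸)¹⁶ = t¹², (t¹⁸)¹⁷ = t⁷, (t¹⁸)¹⁸ = t², (t¹⁸)¹⁹ = t²⁰, (t¹⁸)²⁰ = t¹⁵, (t¹⁸)²¹ = t¹⁰, (t¹⁸)²² = t⁵, (t¹⁸)²³ = e.
The smallest positive k with (t¹⁸)ᵏ = e is 23.

Answer: 23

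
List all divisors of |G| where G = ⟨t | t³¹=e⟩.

|G| = 31 = 31. By Lagrange's theorem the order of any subgroup divides 31; the divisors of 31 are 1, 31.

Answer: 1, 31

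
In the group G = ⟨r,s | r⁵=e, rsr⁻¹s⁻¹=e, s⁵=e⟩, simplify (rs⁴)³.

Compute successive powers of (rs⁴), reducing at each step:
  (rs⁴)²: (rs⁴) · r = r²s⁴;   (r²s⁴) · s⁴ = r²s³
  (rs⁴)³: (r²s³) · r = r³s³;   (r³s³) · s⁴ = r³s²

Answer: r³s²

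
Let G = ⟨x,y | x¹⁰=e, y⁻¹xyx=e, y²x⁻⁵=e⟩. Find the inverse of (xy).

The order of (xy) is 4 (smallest k with (xy)ᵏ = e), so (xy)⁻¹ = (xy)³ = xy⁻¹.
Check: (xy) · (xy⁻¹) → (xy) · x = y;   y · y⁻¹ = e, giving e as required.

Answer: xy⁻¹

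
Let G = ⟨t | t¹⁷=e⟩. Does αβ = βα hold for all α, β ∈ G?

G has a single generator, so G is cyclic and hence abelian.

Answer: Yes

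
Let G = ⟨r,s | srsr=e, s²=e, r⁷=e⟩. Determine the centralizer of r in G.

⟨r⟩ ⊆ C_G(r) since powers of r commute with r; so |C_G(r)| ≥ |⟨r⟩| = 7.
By orbit–stabilizer, |C_G(r)| = |G| / |conj. class of r| = 14 / 2 = 7.
The 7 elements commuting with r are {e, r, r², r³, r⁴, r⁵, r⁶}.

Answer: {e, r, r², r³, r⁴, r⁵, r⁶}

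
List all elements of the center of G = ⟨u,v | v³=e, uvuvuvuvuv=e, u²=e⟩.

An element z ∈ Z(G) iff z commutes with every generator.
For example e is central: e·u = u = u·e; e·v = v = v·e.
Whereas u ∉ Z(G) since u·v = uv ≠ vu = v·u.
Checking each of the 60 elements this way gives Z(G) = {e}, of order 1.

Answer: {e}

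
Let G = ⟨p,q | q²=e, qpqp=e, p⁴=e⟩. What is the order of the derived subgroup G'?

G' = [G, G] is generated by all commutators. The generator-pair commutators are: [p, q] = p².
The subgroup they normally generate is {e, p²}, of order 2.
Check: |G/G'| = 8/2 = 4 is the order of the abelianisation.

Answer: 2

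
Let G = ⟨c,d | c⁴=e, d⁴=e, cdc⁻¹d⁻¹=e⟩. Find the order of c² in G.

Compute successive powers until reaching e:
  (c²)¹ = c², (c²)² = e.
The smallest positive k with (c²)ᵏ = e is 2.

Answer: 2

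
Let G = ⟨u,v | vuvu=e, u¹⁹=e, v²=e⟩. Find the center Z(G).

An element z ∈ Z(G) iff z commutes with every generator.
For example e is central: e·u = u = u·e; e·v = v = v·e.
Whereas u ∉ Z(G) since u·v = uv ≠ u¹⁸v = v·u.
Checking each of the 38 elements this way gives Z(G) = {e}, of order 1.

Answer: {e}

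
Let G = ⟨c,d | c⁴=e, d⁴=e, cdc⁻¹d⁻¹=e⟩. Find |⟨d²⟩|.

|⟨d²⟩| equals the order of d². Compute successive powers until reaching e:
  (d²)¹ = d², (d²)² = e.
The smallest positive k with (d²)ᵏ = e is 2, so |⟨d²⟩| = 2.

Answer: 2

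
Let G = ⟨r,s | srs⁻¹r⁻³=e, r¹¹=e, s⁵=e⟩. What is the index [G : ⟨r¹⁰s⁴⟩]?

First find ord(r¹⁰s⁴) by computing successive powers:
  (r¹⁰s⁴)¹ = r¹⁰s⁴, (r¹⁰s⁴)² = r⁶s³, (r¹⁰s⁴)³ = rs², (r¹⁰s⁴)⁴ = r³s, (r¹⁰s⁴)⁵ = e.
So |⟨r¹⁰s⁴⟩| = ord(r¹⁰s⁴) = 5. With |G| = 55, by Lagrange [G : ⟨r¹⁰s⁴⟩] = 55/5 = 11.

Answer: 11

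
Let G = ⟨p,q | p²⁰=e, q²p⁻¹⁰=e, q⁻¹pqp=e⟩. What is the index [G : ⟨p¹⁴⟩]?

First find ord(p¹⁴) by computing successive powers:
  (p¹⁴)¹ = p¹⁴, (p¹⁴)² = p⁸, (p¹⁴)³ = p², (p¹⁴)⁴ = p¹⁶, (p¹⁴)⁵ = p¹⁰, (p¹⁴)⁶ = p⁴, (p¹⁴)⁷ = p¹⁸, (p¹⁴)⁸ = p¹², (p¹⁴)⁹ = p⁶, (p¹⁴)¹⁰ = e.
So |⟨p¹⁴⟩| = ord(p¹⁴) = 10. With |G| = 40, by Lagrange [G : ⟨p¹⁴⟩] = 40/10 = 4.

Answer: 4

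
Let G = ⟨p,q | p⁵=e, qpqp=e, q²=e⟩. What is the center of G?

An element z ∈ Z(G) iff z commutes with every generator.
For example e is central: e·p = p = p·e; e·q = q = q·e.
Whereas p ∉ Z(G) since p·q = pq ≠ p⁴q = q·p.
Checking each of the 10 elements this way gives Z(G) = {e}, of order 1.

Answer: {e}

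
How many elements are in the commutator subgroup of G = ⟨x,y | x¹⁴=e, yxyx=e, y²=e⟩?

G' = [G, G] is generated by all commutators. The generator-pair commutators are: [x, y] = x².
The subgroup they normally generate is {e, x², x⁴, x⁶, x⁸, x¹⁰, x¹²}, of order 7.
Check: |G/G'| = 28/7 = 4 is the order of the abelianisation.

Answer: 7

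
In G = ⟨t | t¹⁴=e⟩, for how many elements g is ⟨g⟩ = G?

G is cyclic of order 14. An element generates G iff its order is 14, and a cyclic group of order 14 has exactly φ(14) = 6 such elements.

Answer: 6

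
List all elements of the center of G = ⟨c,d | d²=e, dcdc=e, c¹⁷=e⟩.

An element z ∈ Z(G) iff z commutes with every generator.
For example e is central: e·c = c = c·e; e·d = d = d·e.
Whereas c ∉ Z(G) since c·d = cd ≠ c¹⁶d = d·c.
Checking each of the 34 elements this way gives Z(G) = {e}, of order 1.

Answer: {e}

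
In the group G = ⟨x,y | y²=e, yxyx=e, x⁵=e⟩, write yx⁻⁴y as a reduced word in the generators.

Multiply left to right, reducing at each step:
  y · x⁻⁴ = x⁴y
  (x⁴y) · y = x⁴

Answer: x⁴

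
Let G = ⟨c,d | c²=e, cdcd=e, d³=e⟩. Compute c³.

Compute successive powers of c, reducing at each step:
  c²: c · c = e
  c³: e · c = c

Answer: c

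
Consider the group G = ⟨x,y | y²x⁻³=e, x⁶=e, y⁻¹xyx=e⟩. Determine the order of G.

Enumerate words in the generators, reducing via the relations: the distinct elements are
  {e, x, y, xy, x², x³, x⁴, x⁵, x²y, y⁻¹, xy⁻¹, x²y⁻¹}.
No further products give new elements, so |G| = 12.

Answer: 12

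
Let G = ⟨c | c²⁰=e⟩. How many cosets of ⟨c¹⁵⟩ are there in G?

First find ord(c¹⁵) by computing successive powers:
  (c¹⁵)¹ = c¹⁵, (c¹⁵)² = c¹⁰, (c¹⁵)³ = c⁵, (c¹⁵)⁴ = e.
So |⟨c¹⁵⟩| = ord(c¹⁵) = 4. With |G| = 20, by Lagrange [G : ⟨c¹⁵⟩] = 20/4 = 5.

Answer: 5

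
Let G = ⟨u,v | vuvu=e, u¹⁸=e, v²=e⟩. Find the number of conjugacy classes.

The conjugacy classes (representative and size) are:
  [e] (size 1), [u] (size 2), [u²] (size 2), [u³] (size 2), [u¹⁴] (size 2), [u⁵] (size 2), [u¹²] (size 2), [u⁷] (size 2), [u¹⁰] (size 2), [u⁹] (size 1), [u¹⁰v] (size 9), [uv] (size 9).
Class equation: 1 + 2 + 2 + 2 + 2 + 2 + 2 + 2 + 2 + 1 + 9 + 9 = 36 = |G|. So G has 12 conjugacy classes.

Answer: 12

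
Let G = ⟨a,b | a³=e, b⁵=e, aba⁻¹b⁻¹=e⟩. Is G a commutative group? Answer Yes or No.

Each pair of generators commutes: a·b = ab = b·a. Since the generators pairwise commute, every element of G commutes with every other, so G is abelian.

Answer: Yes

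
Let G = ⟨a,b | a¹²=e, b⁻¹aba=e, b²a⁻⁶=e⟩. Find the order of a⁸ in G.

Compute successive powers until reaching e:
  (a⁸)¹ = a⁸, (a⁸)² = a⁴, (a⁸)³ = e.
The smallest positive k with (a⁸)ᵏ = e is 3.

Answer: 3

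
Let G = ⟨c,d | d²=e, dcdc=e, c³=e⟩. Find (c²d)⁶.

Compute successive powers of (c²d), reducing at each step:
  (c²d)²: (c²d) · c² = d;   d · d = e
  (c²d)³: e · c² = c²;   (c²) · d = c²d
  (c²d)⁴: (c²d) · c² = d;   d · d = e
  (c²d)⁵: e · c² = c²;   (c²) · d = c²d
  (c²d)⁶: (c²d) · c² = d;   d · d = e

Answer: e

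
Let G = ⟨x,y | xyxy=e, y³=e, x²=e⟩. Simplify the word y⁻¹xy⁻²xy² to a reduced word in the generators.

Multiply left to right, reducing at each step:
  (y²) · x = xy
  (xy) · y⁻² = xy²
  (xy²) · x = y
  y · y² = e

Answer: e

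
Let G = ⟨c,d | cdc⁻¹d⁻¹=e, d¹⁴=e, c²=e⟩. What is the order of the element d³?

Compute successive powers until reaching e:
  (d³)¹ = d³, (d³)² = d⁶, (d³)³ = d⁹, (d³)⁴ = d¹², (d³)⁵ = d, (d³)⁶ = d⁴, (d³)⁷ = d⁷, (d³)⁸ = d¹⁰, (d³)⁹ = d¹³, (d³)¹⁰ = d², (d³)¹¹ = d⁵, (d³)¹² = d⁸, (d³)¹³ = d¹¹, (d³)¹⁴ = e.
The smallest positive k with (d³)ᵏ = e is 14.

Answer: 14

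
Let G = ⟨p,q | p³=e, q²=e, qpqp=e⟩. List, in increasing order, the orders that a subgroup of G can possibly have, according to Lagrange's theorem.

|G| = 6 = 2 · 3. By Lagrange's theorem the order of any subgroup divides 6; the divisors of 6 are 1, 2, 3, 6.

Answer: 1, 2, 3, 6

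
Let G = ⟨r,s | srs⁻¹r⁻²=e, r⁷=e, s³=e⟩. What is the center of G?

An element z ∈ Z(G) iff z commutes with every generator.
For example e is central: e·r = r = r·e; e·s = s = s·e.
Whereas r ∉ Z(G) since r·s = rs ≠ r²s = s·r.
Checking each of the 21 elements this way gives Z(G) = {e}, of order 1.

Answer: {e}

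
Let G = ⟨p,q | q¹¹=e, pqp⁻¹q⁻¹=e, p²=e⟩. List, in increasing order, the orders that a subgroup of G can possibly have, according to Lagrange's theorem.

|G| = 22 = 2 · 11. By Lagrange's theorem the order of any subgroup divides 22; the divisors of 22 are 1, 2, 11, 22.

Answer: 1, 2, 11, 22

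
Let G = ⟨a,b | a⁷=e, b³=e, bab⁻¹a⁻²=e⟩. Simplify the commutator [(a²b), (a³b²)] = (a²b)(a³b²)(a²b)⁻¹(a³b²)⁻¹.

[(a²b), (a³b²)] = (a²b)·(a³b²)·(a²b)⁻¹·(a³b²)⁻¹.
  (a²b) · (a³b²) = a
  a · (a⁶b²) = b²
  (b²) · (ab) = a⁴

Answer: a⁴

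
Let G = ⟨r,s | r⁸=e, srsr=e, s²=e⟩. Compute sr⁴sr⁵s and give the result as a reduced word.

Multiply left to right, reducing at each step:
  s · r⁴ = r⁴s
  (r⁴s) · s = r⁴
  (r⁴) · r⁵ = r
  r · s = rs

Answer: rs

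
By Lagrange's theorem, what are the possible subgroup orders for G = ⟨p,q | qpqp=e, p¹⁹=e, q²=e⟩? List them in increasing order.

|G| = 38 = 2 · 19. By Lagrange's theorem the order of any subgroup divides 38; the divisors of 38 are 1, 2, 19, 38.

Answer: 1, 2, 19, 38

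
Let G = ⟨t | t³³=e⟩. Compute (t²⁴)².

Compute successive powers of (t²⁴), reducing at each step:
  (t²⁴)²: (t²⁴) · t²⁴ = t¹⁵

Answer: t¹⁵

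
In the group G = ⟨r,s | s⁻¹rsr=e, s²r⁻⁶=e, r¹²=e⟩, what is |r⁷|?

Compute successive powers until reaching e:
  (r⁷)¹ = r⁷, (r⁷)² = r², (r⁷)³ = r⁹, (r⁷)⁴ = r⁴, (r⁷)⁵ = r¹¹, (r⁷)⁶ = r⁶, (r⁷)⁷ = r, (r⁷)⁸ = r⁸, (r⁷)⁹ = r³, (r⁷)¹⁰ = r¹⁰, (r⁷)¹¹ = r⁵, (r⁷)¹² = e.
The smallest positive k with (r⁷)ᵏ = e is 12.

Answer: 12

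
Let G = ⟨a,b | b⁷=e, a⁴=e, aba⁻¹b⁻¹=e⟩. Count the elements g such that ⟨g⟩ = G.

G is cyclic of order 28. An element generates G iff its order is 28, and a cyclic group of order 28 has exactly φ(28) = 12 such elements.

Answer: 12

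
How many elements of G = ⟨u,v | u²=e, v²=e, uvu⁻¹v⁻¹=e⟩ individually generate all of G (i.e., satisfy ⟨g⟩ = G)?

⟨g⟩ = G would require ord(g) = |G| = 4, but the maximum element order in G is 2 < 4. So G is not cyclic and no single element generates it: the count is 0.

Answer: 0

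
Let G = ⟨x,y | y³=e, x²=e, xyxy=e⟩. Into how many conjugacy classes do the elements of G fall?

The conjugacy classes (representative and size) are:
  [e] (size 1), [xy²] (size 3), [y²] (size 2).
Class equation: 1 + 3 + 2 = 6 = |G|. So G has 3 conjugacy classes.

Answer: 3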